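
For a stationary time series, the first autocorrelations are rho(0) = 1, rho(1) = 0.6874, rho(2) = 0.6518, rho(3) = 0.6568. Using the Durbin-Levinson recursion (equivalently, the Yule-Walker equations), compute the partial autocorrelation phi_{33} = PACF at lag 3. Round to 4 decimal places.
\phi_{33} = 0.2731

The PACF at lag k is phi_{kk}, the last component of the solution
to the Yule-Walker system G_k phi = r_k where
  (G_k)_{ij} = rho(|i - j|), (r_k)_i = rho(i), i,j = 1..k.
Equivalently, Durbin-Levinson gives phi_{kk} iteratively:
  phi_{11} = rho(1)
  phi_{kk} = [rho(k) - sum_{j=1..k-1} phi_{k-1,j} rho(k-j)]
            / [1 - sum_{j=1..k-1} phi_{k-1,j} rho(j)],
  phi_{k,j} = phi_{k-1,j} - phi_{kk} phi_{k-1,k-j},  j = 1..k-1.
Step k = 1:
  phi_11 = rho(1) = 0.6874.
Step k = 2:
  phi_22 = [rho(2) - phi_11 rho(1)] / [1 - phi_11 rho(1)] = [0.6518 - (0.6874)(0.6874)] / [1 - (0.6874)(0.6874)]
         = 0.17928124 / 0.52748124 = 0.339882.
  Update: phi_21 = phi_11 - phi_22 phi_11 = 0.6874 - (0.339882)(0.6874) = 0.453765.
Step k = 3:
  phi_33 = [rho(3) - phi_21 rho(2) - phi_22 rho(1)] / [1 - phi_21 rho(1) - phi_22 rho(2)]
    numerator   = 0.6568 - (0.453765)(0.6518) - (0.339882)(0.6874) = 0.12740108
    denominator = 1 - (0.453765)(0.6874) - (0.339882)(0.6518) = 0.46654682
  phi_33 = 0.12740108 / 0.46654682 = 0.2731.
Therefore phi_{33} = 0.2731.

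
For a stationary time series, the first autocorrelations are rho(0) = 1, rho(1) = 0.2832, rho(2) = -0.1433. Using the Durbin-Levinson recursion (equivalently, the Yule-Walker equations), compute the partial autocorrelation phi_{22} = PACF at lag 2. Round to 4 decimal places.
\phi_{22} = -0.2430

The PACF at lag k is phi_{kk}, the last component of the solution
to the Yule-Walker system G_k phi = r_k where
  (G_k)_{ij} = rho(|i - j|), (r_k)_i = rho(i), i,j = 1..k.
Equivalently, Durbin-Levinson gives phi_{kk} iteratively:
  phi_{11} = rho(1)
  phi_{kk} = [rho(k) - sum_{j=1..k-1} phi_{k-1,j} rho(k-j)]
            / [1 - sum_{j=1..k-1} phi_{k-1,j} rho(j)],
  phi_{k,j} = phi_{k-1,j} - phi_{kk} phi_{k-1,k-j},  j = 1..k-1.
Step k = 1:
  phi_11 = rho(1) = 0.2832.
Step k = 2:
  phi_22 = [rho(2) - phi_11 rho(1)] / [1 - phi_11 rho(1)] = [-0.1433 - (0.2832)(0.2832)] / [1 - (0.2832)(0.2832)]
         = -0.22350224 / 0.91979776 = -0.243.
Therefore phi_{22} = -0.2430.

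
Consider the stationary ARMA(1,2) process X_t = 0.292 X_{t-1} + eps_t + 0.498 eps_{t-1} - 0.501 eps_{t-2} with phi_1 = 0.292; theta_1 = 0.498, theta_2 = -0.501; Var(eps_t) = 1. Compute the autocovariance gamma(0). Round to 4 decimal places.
\gamma(0) = 1.7040

Multiply the model equation by X_{t-k} and take expectations. With theta_0 = psi_0 = 1 and psi_j the MA(infinity) weights, this gives
  gamma(k) - sum_i phi_i gamma(k-i) = c_k,
  c_k = sigma^2 * sum_{j=k..q} theta_j psi_{j-k}   (c_k = 0 for k > q),
using gamma(-m) = gamma(m).
psi-weights needed (psi_j = theta_j + sum_i phi_i psi_{j-i}):
  psi_1 = theta_1 + phi_1 = 0.498 + (0.292) = 0.79
  psi_2 = theta_2 + phi_1 psi_1 = -0.501 + (0.292)(0.79) = -0.27032
Right-hand sides:
  c_0 = sigma^2 (1 + theta_1 psi_1 + theta_2 psi_2) = 1 * (1 + (0.498)(0.79) + (-0.501)(-0.27032)) = 1 * 1.52885 = 1.52885
  c_1 = sigma^2 (theta_1 + theta_2 psi_1) = 1 * (0.498 + (-0.501)(0.79)) = 0.10221
  c_2 = sigma^2 theta_2 = 1 * (-0.501) = -0.501
Equations for k = 0 and k = 1 (AR order 1):
  gamma(0) = phi_1 gamma(1) + c_0
  gamma(1) = phi_1 gamma(0) + c_1
Substituting the second into the first: gamma(0) (1 - phi_1^2) = c_0 + phi_1 c_1, so
  gamma(0) = (c_0 + phi_1 c_1) / (1 - phi_1^2) = (1.52885 + (0.292)(0.10221)) / (1 - (0.292)^2) = 1.558696 / 0.914736 = 1.703984.
Therefore gamma(0) = 1.7040 (to 4 decimal places).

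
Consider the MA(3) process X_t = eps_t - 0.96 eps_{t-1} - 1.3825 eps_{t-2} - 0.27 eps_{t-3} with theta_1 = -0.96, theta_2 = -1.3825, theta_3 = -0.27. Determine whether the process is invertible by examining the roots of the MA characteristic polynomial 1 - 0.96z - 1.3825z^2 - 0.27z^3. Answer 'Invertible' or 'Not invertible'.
\text{Not invertible}

The MA(q) characteristic polynomial is P(z) = 1 - 0.96z - 1.3825z^2 - 0.27z^3.
Invertibility requires all roots to lie outside the unit circle, i.e. |z| > 1 for every root.
Degree 3: look for a simple real root z0 first, then factor out (1 - z/z0) and solve the remaining quadratic.
Testing z0 = -4: P(-4) = 1 + (-0.96)(-4) + (-1.3825)(-4)^2 + (-0.27)(-4)^3
  = 1 + (3.84) + (-22.12) + (17.28) = 0.  So z_0 = -4 is a root, |z_0| = 4.
Divide out the factor (1 + 0.25 z) = (1 - z/z0) (since 1/z0 = -0.25):
  P(z) = (1 + 0.25 z)(1 + (-1.21) z + (-1.08) z^2)
  [check: z-coef -1.21 - (-0.25) = -0.96; z^2-coef -1.08 - (-0.25)(-1.21) = -1.3825; z^3-coef -(-0.25)(-1.08) = -0.27.]
Remaining roots from the quadratic factor 1 + (-1.21) z + (-1.08) z^2:
  Set 1 + (-1.21) z + (-1.08) z^2 = 0, i.e. a z^2 + b z + c = 0 with a = -1.08, b = -1.21, c = 1.
  Discriminant D = b^2 - 4ac = (-1.21)^2 - 4*(-1.08)*1 = 1.4641 - (-4.32) = 5.7841.
  D >= 0, so the roots are real: z = (-b +/- sqrt(D)) / (2a) = (1.21 +/- 2.405016) / (-2.16).
    z_1 = (1.21 + 2.405016) / (-2.16) = -1.6736,   |z_1| = 1.6736.
    z_2 = (1.21 - 2.405016) / (-2.16) = 0.5532,   |z_2| = 0.5532.
Moduli of all roots: 4.0000, 1.6736, 0.5532.
All moduli strictly greater than 1? No.
Verdict: Not invertible.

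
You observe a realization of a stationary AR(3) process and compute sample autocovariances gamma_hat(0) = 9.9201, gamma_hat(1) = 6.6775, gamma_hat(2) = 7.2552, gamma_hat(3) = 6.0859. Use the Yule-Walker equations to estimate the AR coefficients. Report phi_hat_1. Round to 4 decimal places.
\hat\phi_{1} = 0.2940

The Yule-Walker equations for an AR(p) process read, in matrix form,
  Gamma_p phi = r_p,   with   (Gamma_p)_{ij} = gamma(|i - j|),
                       (r_p)_i = gamma(i),   i,j = 1..p.
Substitute the sample gammas (Toeplitz matrix and right-hand side of size 3):
  Gamma_p = [[9.9201, 6.6775, 7.2552], [6.6775, 9.9201, 6.6775], [7.2552, 6.6775, 9.9201]]
  r_p     = [6.6775, 7.2552, 6.0859]
Written out (R1..R3):
  (R1) 9.9201 phi_1 + 6.6775 phi_2 + 7.2552 phi_3 = 6.6775
  (R2) 6.6775 phi_1 + 9.9201 phi_2 + 6.6775 phi_3 = 7.2552
  (R3) 7.2552 phi_1 + 6.6775 phi_2 + 9.9201 phi_3 = 6.0859
Gaussian elimination:
  R2 <- R2 - (6.6775/9.9201) R1 = R2 - (0.673128) R1:  5.425286 phi_2 + 1.79382 phi_3 = 2.760386
  R3 <- R3 - (7.2552/9.9201) R1 = R3 - (0.731364) R1:  1.79382 phi_2 + 4.613911 phi_3 = 1.20222
  R3 <- R3 - (1.79382/5.425286) R2 = R3 - (0.330641) R2:  4.020801 phi_3 = 0.289524
Back-substitution:
  phi_hat_3 = 0.289524 / 4.020801 = 0.072007
  phi_hat_2 = (2.760386 - (1.79382)(0.072007)) / 5.425286 = 0.484992
  phi_hat_1 = (6.6775 - (6.6775)(0.484992) - (7.2552)(0.072007)) / 9.9201 = 0.294004
So phi_hat = [0.2940, 0.4850, 0.0720].
Therefore phi_hat_1 = 0.2940.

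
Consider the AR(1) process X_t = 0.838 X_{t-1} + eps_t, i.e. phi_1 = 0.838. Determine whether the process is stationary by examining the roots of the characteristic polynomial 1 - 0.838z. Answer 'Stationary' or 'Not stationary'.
\text{Stationary}

The AR(p) characteristic polynomial is P(z) = 1 - 0.838z.
Stationarity requires all roots to lie outside the unit circle, i.e. |z| > 1 for every root.
This is linear in z: 1 + (-0.838) z = 0  =>  z = -1/(-0.838) = 1.193317,  |z| = 1.193317.
Moduli of all roots: 1.1933.
All moduli strictly greater than 1? Yes.
Verdict: Stationary.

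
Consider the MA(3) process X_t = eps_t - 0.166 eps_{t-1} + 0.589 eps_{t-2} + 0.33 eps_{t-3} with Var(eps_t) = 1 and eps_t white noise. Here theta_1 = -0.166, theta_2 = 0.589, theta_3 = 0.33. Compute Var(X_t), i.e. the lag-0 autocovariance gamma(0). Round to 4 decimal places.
\gamma(0) = 1.4834

For an MA(q) process X_t = eps_t + sum_i theta_i eps_{t-i} with
Var(eps_t) = sigma^2, the variance is
  gamma(0) = sigma^2 * (1 + sum_i theta_i^2).
  sum_i theta_i^2 = (-0.166)^2 + (0.589)^2 + (0.33)^2 = 0.027556 + 0.346921 + 0.1089 = 0.483377.
  gamma(0) = 1 * (1 + 0.483377) = 1 * 1.483377 = 1.483377, which rounds to 1.4834.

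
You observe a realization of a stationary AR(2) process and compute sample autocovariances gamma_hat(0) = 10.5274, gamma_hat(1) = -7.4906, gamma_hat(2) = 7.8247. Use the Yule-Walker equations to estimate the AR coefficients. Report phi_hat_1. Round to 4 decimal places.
\hat\phi_{1} = -0.3700

The Yule-Walker equations for an AR(p) process read, in matrix form,
  Gamma_p phi = r_p,   with   (Gamma_p)_{ij} = gamma(|i - j|),
                       (r_p)_i = gamma(i),   i,j = 1..p.
Substitute the sample gammas (Toeplitz matrix and right-hand side of size 2):
  Gamma_p = [[10.5274, -7.4906], [-7.4906, 10.5274]]
  r_p     = [-7.4906, 7.8247]
Written out:
  10.5274 phi_1 - 7.4906 phi_2 = -7.4906
  -7.4906 phi_1 + 10.5274 phi_2 = 7.8247
Solve by Cramer's rule:
  det = gamma(0)^2 - gamma(1)^2 = (10.5274)^2 - (-7.4906)^2 = 110.82615076 - 56.10908836 = 54.7170624
  phi_hat_1 = [gamma(1) gamma(0) - gamma(1) gamma(2)] / det = [(-7.4906)(10.5274) - (-7.4906)(7.8247)] / 54.7170624 = -20.24484462 / 54.7170624 = -0.37
  phi_hat_2 = [gamma(0) gamma(2) - gamma(1)^2] / det = [(10.5274)(7.8247) - (-7.4906)^2] / 54.7170624 = 26.26465842 / 54.7170624 = 0.48
So phi_hat = [-0.3700, 0.4800].
Therefore phi_hat_1 = -0.3700.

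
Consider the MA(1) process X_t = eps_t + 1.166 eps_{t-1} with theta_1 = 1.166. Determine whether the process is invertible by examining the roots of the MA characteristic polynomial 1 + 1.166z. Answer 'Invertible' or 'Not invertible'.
\text{Not invertible}

The MA(q) characteristic polynomial is P(z) = 1 + 1.166z.
Invertibility requires all roots to lie outside the unit circle, i.e. |z| > 1 for every root.
This is linear in z: 1 + (1.166) z = 0  =>  z = -1/(1.166) = -0.857633,  |z| = 0.857633.
Moduli of all roots: 0.8576.
All moduli strictly greater than 1? No.
Verdict: Not invertible.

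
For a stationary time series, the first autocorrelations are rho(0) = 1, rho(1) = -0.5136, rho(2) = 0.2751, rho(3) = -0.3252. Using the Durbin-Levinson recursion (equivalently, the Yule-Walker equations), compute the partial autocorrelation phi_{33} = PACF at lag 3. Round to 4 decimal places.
\phi_{33} = -0.2421

The PACF at lag k is phi_{kk}, the last component of the solution
to the Yule-Walker system G_k phi = r_k where
  (G_k)_{ij} = rho(|i - j|), (r_k)_i = rho(i), i,j = 1..k.
Equivalently, Durbin-Levinson gives phi_{kk} iteratively:
  phi_{11} = rho(1)
  phi_{kk} = [rho(k) - sum_{j=1..k-1} phi_{k-1,j} rho(k-j)]
            / [1 - sum_{j=1..k-1} phi_{k-1,j} rho(j)],
  phi_{k,j} = phi_{k-1,j} - phi_{kk} phi_{k-1,k-j},  j = 1..k-1.
Step k = 1:
  phi_11 = rho(1) = -0.5136.
Step k = 2:
  phi_22 = [rho(2) - phi_11 rho(1)] / [1 - phi_11 rho(1)] = [0.2751 - (-0.5136)(-0.5136)] / [1 - (-0.5136)(-0.5136)]
         = 0.01131504 / 0.73621504 = 0.015369.
  Update: phi_21 = phi_11 - phi_22 phi_11 = -0.5136 - (0.015369)(-0.5136) = -0.505706.
Step k = 3:
  phi_33 = [rho(3) - phi_21 rho(2) - phi_22 rho(1)] / [1 - phi_21 rho(1) - phi_22 rho(2)]
    numerator   = -0.3252 - (-0.505706)(0.2751) - (0.015369)(-0.5136) = -0.17818655
    denominator = 1 - (-0.505706)(-0.5136) - (0.015369)(0.2751) = 0.73604114
  phi_33 = -0.17818655 / 0.73604114 = -0.2421.
Therefore phi_{33} = -0.2421.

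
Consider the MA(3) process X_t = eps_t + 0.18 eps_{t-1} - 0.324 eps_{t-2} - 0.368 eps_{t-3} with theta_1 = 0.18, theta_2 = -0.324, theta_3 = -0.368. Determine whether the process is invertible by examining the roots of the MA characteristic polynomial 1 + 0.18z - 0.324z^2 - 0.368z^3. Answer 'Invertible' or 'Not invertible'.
\text{Invertible}

The MA(q) characteristic polynomial is P(z) = 1 + 0.18z - 0.324z^2 - 0.368z^3.
Invertibility requires all roots to lie outside the unit circle, i.e. |z| > 1 for every root.
Degree 3: look for a simple real root z0 first, then factor out (1 - z/z0) and solve the remaining quadratic.
Testing z0 = 1.25: P(1.25) = 1 + (0.18)(1.25) + (-0.324)(1.25)^2 + (-0.368)(1.25)^3
  = 1 + (0.225) + (-0.50625) + (-0.71875) = 0.  So z_0 = 1.25 is a root, |z_0| = 1.25.
Divide out the factor (1 - 0.8 z) = (1 - z/z0) (since 1/z0 = 0.8):
  P(z) = (1 - 0.8 z)(1 + (0.98) z + (0.46) z^2)
  [check: z-coef 0.98 - (0.8) = 0.18; z^2-coef 0.46 - (0.8)(0.98) = -0.324; z^3-coef -(0.8)(0.46) = -0.368.]
Remaining roots from the quadratic factor 1 + (0.98) z + (0.46) z^2:
  Set 1 + (0.98) z + (0.46) z^2 = 0, i.e. a z^2 + b z + c = 0 with a = 0.46, b = 0.98, c = 1.
  Discriminant D = b^2 - 4ac = (0.98)^2 - 4*(0.46)*1 = 0.9604 - (1.84) = -0.8796.
  D < 0, so the roots are the complex-conjugate pair z = (-b +/- i sqrt(-D)) / (2a) = -1.0652 +/- 1.0194i.
  For a conjugate pair |z|^2 = z * conj(z) = (product of roots) = c/a = 1/(0.46) = 2.173913, so |z| = sqrt(2.173913) = 1.4744 for both roots.
Moduli of all roots: 1.2500, 1.4744, 1.4744.
All moduli strictly greater than 1? Yes.
Verdict: Invertible.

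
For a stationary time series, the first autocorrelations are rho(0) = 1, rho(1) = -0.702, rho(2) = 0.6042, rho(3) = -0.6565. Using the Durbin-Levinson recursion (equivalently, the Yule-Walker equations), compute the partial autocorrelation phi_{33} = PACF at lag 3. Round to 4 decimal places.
\phi_{33} = -0.3549

The PACF at lag k is phi_{kk}, the last component of the solution
to the Yule-Walker system G_k phi = r_k where
  (G_k)_{ij} = rho(|i - j|), (r_k)_i = rho(i), i,j = 1..k.
Equivalently, Durbin-Levinson gives phi_{kk} iteratively:
  phi_{11} = rho(1)
  phi_{kk} = [rho(k) - sum_{j=1..k-1} phi_{k-1,j} rho(k-j)]
            / [1 - sum_{j=1..k-1} phi_{k-1,j} rho(j)],
  phi_{k,j} = phi_{k-1,j} - phi_{kk} phi_{k-1,k-j},  j = 1..k-1.
Step k = 1:
  phi_11 = rho(1) = -0.702.
Step k = 2:
  phi_22 = [rho(2) - phi_11 rho(1)] / [1 - phi_11 rho(1)] = [0.6042 - (-0.702)(-0.702)] / [1 - (-0.702)(-0.702)]
         = 0.111396 / 0.507196 = 0.219631.
  Update: phi_21 = phi_11 - phi_22 phi_11 = -0.702 - (0.219631)(-0.702) = -0.547819.
Step k = 3:
  phi_33 = [rho(3) - phi_21 rho(2) - phi_22 rho(1)] / [1 - phi_21 rho(1) - phi_22 rho(2)]
    numerator   = -0.6565 - (-0.547819)(0.6042) - (0.219631)(-0.702) = -0.17132676
    denominator = 1 - (-0.547819)(-0.702) - (0.219631)(0.6042) = 0.48272998
  phi_33 = -0.17132676 / 0.48272998 = -0.3549.
Therefore phi_{33} = -0.3549.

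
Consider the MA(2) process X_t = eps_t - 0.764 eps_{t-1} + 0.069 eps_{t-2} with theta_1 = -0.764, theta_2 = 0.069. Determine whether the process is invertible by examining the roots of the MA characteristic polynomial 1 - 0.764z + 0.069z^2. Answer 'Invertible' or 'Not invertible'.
\text{Invertible}

The MA(q) characteristic polynomial is P(z) = 1 - 0.764z + 0.069z^2.
Invertibility requires all roots to lie outside the unit circle, i.e. |z| > 1 for every root.
Set 1 + (-0.764) z + (0.069) z^2 = 0, i.e. a z^2 + b z + c = 0 with a = 0.069, b = -0.764, c = 1.
Discriminant D = b^2 - 4ac = (-0.764)^2 - 4*(0.069)*1 = 0.583696 - (0.276) = 0.307696.
D >= 0, so the roots are real: z = (-b +/- sqrt(D)) / (2a) = (0.764 +/- 0.554704) / (0.138).
  z_1 = (0.764 + 0.554704) / (0.138) = 9.5558,   |z_1| = 9.5558.
  z_2 = (0.764 - 0.554704) / (0.138) = 1.5166,   |z_2| = 1.5166.
Moduli of all roots: 9.5558, 1.5166.
All moduli strictly greater than 1? Yes.
Verdict: Invertible.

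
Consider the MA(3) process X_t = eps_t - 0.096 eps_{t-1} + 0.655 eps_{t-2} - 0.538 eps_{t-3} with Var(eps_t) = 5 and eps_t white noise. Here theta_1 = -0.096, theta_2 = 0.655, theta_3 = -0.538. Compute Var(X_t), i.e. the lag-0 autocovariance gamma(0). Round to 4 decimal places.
\gamma(0) = 8.6384

For an MA(q) process X_t = eps_t + sum_i theta_i eps_{t-i} with
Var(eps_t) = sigma^2, the variance is
  gamma(0) = sigma^2 * (1 + sum_i theta_i^2).
  sum_i theta_i^2 = (-0.096)^2 + (0.655)^2 + (-0.538)^2 = 0.009216 + 0.429025 + 0.289444 = 0.727685.
  gamma(0) = 5 * (1 + 0.727685) = 5 * 1.727685 = 8.638425, which rounds to 8.6384.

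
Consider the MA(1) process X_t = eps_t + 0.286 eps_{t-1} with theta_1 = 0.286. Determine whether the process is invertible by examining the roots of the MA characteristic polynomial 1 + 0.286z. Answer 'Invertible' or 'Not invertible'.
\text{Invertible}

The MA(q) characteristic polynomial is P(z) = 1 + 0.286z.
Invertibility requires all roots to lie outside the unit circle, i.e. |z| > 1 for every root.
This is linear in z: 1 + (0.286) z = 0  =>  z = -1/(0.286) = -3.496503,  |z| = 3.496503.
Moduli of all roots: 3.4965.
All moduli strictly greater than 1? Yes.
Verdict: Invertible.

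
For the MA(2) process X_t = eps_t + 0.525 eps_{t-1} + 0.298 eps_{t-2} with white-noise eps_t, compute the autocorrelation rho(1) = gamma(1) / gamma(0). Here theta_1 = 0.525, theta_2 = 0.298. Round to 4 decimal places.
\rho(1) = 0.4994

For an MA(q) process with theta_0 = 1, the autocovariance is
  gamma(k) = sigma^2 * sum_{i=0..q-k} theta_i * theta_{i+k},
and rho(k) = gamma(k) / gamma(0). Sigma^2 cancels.
  numerator   = (1)*(0.525) + (0.525)*(0.298) = 0.68145.
  denominator = (1)^2 + (0.525)^2 + (0.298)^2 = 1.364429.
  rho(1) = 0.68145 / 1.364429 = 0.4994.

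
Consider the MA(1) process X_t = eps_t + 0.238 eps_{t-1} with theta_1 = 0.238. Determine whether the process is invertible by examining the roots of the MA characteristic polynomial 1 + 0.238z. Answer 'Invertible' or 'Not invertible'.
\text{Invertible}

The MA(q) characteristic polynomial is P(z) = 1 + 0.238z.
Invertibility requires all roots to lie outside the unit circle, i.e. |z| > 1 for every root.
This is linear in z: 1 + (0.238) z = 0  =>  z = -1/(0.238) = -4.201681,  |z| = 4.201681.
Moduli of all roots: 4.2017.
All moduli strictly greater than 1? Yes.
Verdict: Invertible.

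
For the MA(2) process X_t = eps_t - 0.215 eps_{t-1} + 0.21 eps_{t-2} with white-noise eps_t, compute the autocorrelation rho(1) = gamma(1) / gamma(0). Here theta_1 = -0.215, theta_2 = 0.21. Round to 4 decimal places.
\rho(1) = -0.2386

For an MA(q) process with theta_0 = 1, the autocovariance is
  gamma(k) = sigma^2 * sum_{i=0..q-k} theta_i * theta_{i+k},
and rho(k) = gamma(k) / gamma(0). Sigma^2 cancels.
  numerator   = (1)*(-0.215) + (-0.215)*(0.21) = -0.26015.
  denominator = (1)^2 + (-0.215)^2 + (0.21)^2 = 1.090325.
  rho(1) = -0.26015 / 1.090325 = -0.2386.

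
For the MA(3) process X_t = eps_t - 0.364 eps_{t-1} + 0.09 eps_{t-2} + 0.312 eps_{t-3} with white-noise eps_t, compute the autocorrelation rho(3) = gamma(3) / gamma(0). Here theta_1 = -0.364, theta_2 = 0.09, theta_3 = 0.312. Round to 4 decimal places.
\rho(3) = 0.2520

For an MA(q) process with theta_0 = 1, the autocovariance is
  gamma(k) = sigma^2 * sum_{i=0..q-k} theta_i * theta_{i+k},
and rho(k) = gamma(k) / gamma(0). Sigma^2 cancels.
  numerator   = (1)*(0.312) = 0.312.
  denominator = (1)^2 + (-0.364)^2 + (0.09)^2 + (0.312)^2 = 1.23794.
  rho(3) = 0.312 / 1.23794 = 0.2520.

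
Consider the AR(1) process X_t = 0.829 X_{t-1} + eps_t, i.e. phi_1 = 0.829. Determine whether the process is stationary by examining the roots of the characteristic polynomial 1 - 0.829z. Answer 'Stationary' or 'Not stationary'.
\text{Stationary}

The AR(p) characteristic polynomial is P(z) = 1 - 0.829z.
Stationarity requires all roots to lie outside the unit circle, i.e. |z| > 1 for every root.
This is linear in z: 1 + (-0.829) z = 0  =>  z = -1/(-0.829) = 1.206273,  |z| = 1.206273.
Moduli of all roots: 1.2063.
All moduli strictly greater than 1? Yes.
Verdict: Stationary.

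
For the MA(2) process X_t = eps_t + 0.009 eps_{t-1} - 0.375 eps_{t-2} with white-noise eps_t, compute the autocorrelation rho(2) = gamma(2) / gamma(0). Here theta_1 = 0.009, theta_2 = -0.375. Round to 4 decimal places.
\rho(2) = -0.3287

For an MA(q) process with theta_0 = 1, the autocovariance is
  gamma(k) = sigma^2 * sum_{i=0..q-k} theta_i * theta_{i+k},
and rho(k) = gamma(k) / gamma(0). Sigma^2 cancels.
  numerator   = (1)*(-0.375) = -0.375.
  denominator = (1)^2 + (0.009)^2 + (-0.375)^2 = 1.140706.
  rho(2) = -0.375 / 1.140706 = -0.3287.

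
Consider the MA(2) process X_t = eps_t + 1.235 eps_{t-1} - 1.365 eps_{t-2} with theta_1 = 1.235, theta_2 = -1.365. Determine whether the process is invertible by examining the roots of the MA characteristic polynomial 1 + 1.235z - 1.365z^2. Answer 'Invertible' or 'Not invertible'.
\text{Not invertible}

The MA(q) characteristic polynomial is P(z) = 1 + 1.235z - 1.365z^2.
Invertibility requires all roots to lie outside the unit circle, i.e. |z| > 1 for every root.
Set 1 + (1.235) z + (-1.365) z^2 = 0, i.e. a z^2 + b z + c = 0 with a = -1.365, b = 1.235, c = 1.
Discriminant D = b^2 - 4ac = (1.235)^2 - 4*(-1.365)*1 = 1.525225 - (-5.46) = 6.985225.
D >= 0, so the roots are real: z = (-b +/- sqrt(D)) / (2a) = (-1.235 +/- 2.642958) / (-2.73).
  z_1 = (-1.235 + 2.642958) / (-2.73) = -0.5157,   |z_1| = 0.5157.
  z_2 = (-1.235 - 2.642958) / (-2.73) = 1.4205,   |z_2| = 1.4205.
Moduli of all roots: 0.5157, 1.4205.
All moduli strictly greater than 1? No.
Verdict: Not invertible.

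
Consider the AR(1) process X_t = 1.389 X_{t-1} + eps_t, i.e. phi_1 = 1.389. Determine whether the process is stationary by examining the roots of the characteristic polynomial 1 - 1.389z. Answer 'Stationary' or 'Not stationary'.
\text{Not stationary}

The AR(p) characteristic polynomial is P(z) = 1 - 1.389z.
Stationarity requires all roots to lie outside the unit circle, i.e. |z| > 1 for every root.
This is linear in z: 1 + (-1.389) z = 0  =>  z = -1/(-1.389) = 0.719942,  |z| = 0.719942.
Moduli of all roots: 0.7199.
All moduli strictly greater than 1? No.
Verdict: Not stationary.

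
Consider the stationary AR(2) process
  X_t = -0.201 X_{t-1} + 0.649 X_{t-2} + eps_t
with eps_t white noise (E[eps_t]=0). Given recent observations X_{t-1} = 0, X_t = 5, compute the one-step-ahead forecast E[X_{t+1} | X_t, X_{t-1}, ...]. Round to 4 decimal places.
E[X_{t+1} \mid \mathcal F_t] = -1.0050

For an AR(p) model X_t = c + sum_i phi_i X_{t-i} + eps_t, the
one-step-ahead conditional mean is
  E[X_{t+1} | X_t, ...] = c + sum_i phi_i X_{t+1-i}.
Substitute known values:
  E[X_{t+1} | ...] = (-0.201) * (5) + (0.649) * (0)
                   = -1.0050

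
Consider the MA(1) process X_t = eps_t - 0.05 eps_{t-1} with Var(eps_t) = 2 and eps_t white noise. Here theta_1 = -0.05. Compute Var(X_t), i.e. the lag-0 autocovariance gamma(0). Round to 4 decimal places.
\gamma(0) = 2.0050

For an MA(q) process X_t = eps_t + sum_i theta_i eps_{t-i} with
Var(eps_t) = sigma^2, the variance is
  gamma(0) = sigma^2 * (1 + sum_i theta_i^2).
  sum_i theta_i^2 = (-0.05)^2 = 0.0025.
  gamma(0) = 2 * (1 + 0.0025) = 2 * 1.0025 = 2.005, which rounds to 2.0050.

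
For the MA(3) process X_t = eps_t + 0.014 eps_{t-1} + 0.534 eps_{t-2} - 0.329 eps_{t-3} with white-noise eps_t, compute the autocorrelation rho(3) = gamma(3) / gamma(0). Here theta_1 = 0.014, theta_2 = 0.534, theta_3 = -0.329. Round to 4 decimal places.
\rho(3) = -0.2361

For an MA(q) process with theta_0 = 1, the autocovariance is
  gamma(k) = sigma^2 * sum_{i=0..q-k} theta_i * theta_{i+k},
and rho(k) = gamma(k) / gamma(0). Sigma^2 cancels.
  numerator   = (1)*(-0.329) = -0.329.
  denominator = (1)^2 + (0.014)^2 + (0.534)^2 + (-0.329)^2 = 1.393593.
  rho(3) = -0.329 / 1.393593 = -0.2361.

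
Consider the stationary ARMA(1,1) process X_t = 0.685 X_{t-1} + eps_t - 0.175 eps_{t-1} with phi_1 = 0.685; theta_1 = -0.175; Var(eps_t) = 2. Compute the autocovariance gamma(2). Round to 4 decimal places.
\gamma(2) = 1.1586

Multiply the model equation by X_{t-k} and take expectations. With theta_0 = psi_0 = 1 and psi_j the MA(infinity) weights, this gives
  gamma(k) - sum_i phi_i gamma(k-i) = c_k,
  c_k = sigma^2 * sum_{j=k..q} theta_j psi_{j-k}   (c_k = 0 for k > q),
using gamma(-m) = gamma(m).
psi-weights needed (psi_j = theta_j + sum_i phi_i psi_{j-i}):
  psi_1 = theta_1 + phi_1 = -0.175 + (0.685) = 0.51
Right-hand sides:
  c_0 = sigma^2 (1 + theta_1 psi_1) = 2 * (1 + (-0.175)(0.51)) = 2 * 0.91075 = 1.8215
  c_1 = sigma^2 theta_1 = 2 * (-0.175) = -0.35
  c_2 = 0
Equations for k = 0 and k = 1 (AR order 1):
  gamma(0) = phi_1 gamma(1) + c_0
  gamma(1) = phi_1 gamma(0) + c_1
Substituting the second into the first: gamma(0) (1 - phi_1^2) = c_0 + phi_1 c_1, so
  gamma(0) = (c_0 + phi_1 c_1) / (1 - phi_1^2) = (1.8215 + (0.685)(-0.35)) / (1 - (0.685)^2) = 1.58175 / 0.530775 = 2.980076.
  gamma(1) = phi_1 gamma(0) + c_1 = (0.685)(2.980076) + (-0.35) = 1.691352.
For k = 2 (> q): gamma(2) = phi_1 gamma(1) = (0.685)(1.691352) = 1.158576.
Therefore gamma(2) = 1.1586 (to 4 decimal places).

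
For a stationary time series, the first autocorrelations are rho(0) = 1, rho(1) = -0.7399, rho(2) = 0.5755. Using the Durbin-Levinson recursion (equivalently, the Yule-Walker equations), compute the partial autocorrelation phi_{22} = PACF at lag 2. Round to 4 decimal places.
\phi_{22} = 0.0620

The PACF at lag k is phi_{kk}, the last component of the solution
to the Yule-Walker system G_k phi = r_k where
  (G_k)_{ij} = rho(|i - j|), (r_k)_i = rho(i), i,j = 1..k.
Equivalently, Durbin-Levinson gives phi_{kk} iteratively:
  phi_{11} = rho(1)
  phi_{kk} = [rho(k) - sum_{j=1..k-1} phi_{k-1,j} rho(k-j)]
            / [1 - sum_{j=1..k-1} phi_{k-1,j} rho(j)],
  phi_{k,j} = phi_{k-1,j} - phi_{kk} phi_{k-1,k-j},  j = 1..k-1.
Step k = 1:
  phi_11 = rho(1) = -0.7399.
Step k = 2:
  phi_22 = [rho(2) - phi_11 rho(1)] / [1 - phi_11 rho(1)] = [0.5755 - (-0.7399)(-0.7399)] / [1 - (-0.7399)(-0.7399)]
         = 0.02804799 / 0.45254799 = 0.062.
Therefore phi_{22} = 0.0620.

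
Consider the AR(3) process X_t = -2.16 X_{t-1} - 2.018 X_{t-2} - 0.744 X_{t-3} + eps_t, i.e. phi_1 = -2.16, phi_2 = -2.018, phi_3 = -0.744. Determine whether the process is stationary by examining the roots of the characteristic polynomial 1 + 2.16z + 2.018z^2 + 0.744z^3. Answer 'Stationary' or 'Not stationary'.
\text{Stationary}

The AR(p) characteristic polynomial is P(z) = 1 + 2.16z + 2.018z^2 + 0.744z^3.
Stationarity requires all roots to lie outside the unit circle, i.e. |z| > 1 for every root.
Degree 3: look for a simple real root z0 first, then factor out (1 - z/z0) and solve the remaining quadratic.
Testing z0 = -1.25: P(-1.25) = 1 + (2.16)(-1.25) + (2.018)(-1.25)^2 + (0.744)(-1.25)^3
  = 1 + (-2.7) + (3.153125) + (-1.453125) = 0.  So z_0 = -1.25 is a root, |z_0| = 1.25.
Divide out the factor (1 + 0.8 z) = (1 - z/z0) (since 1/z0 = -0.8):
  P(z) = (1 + 0.8 z)(1 + (1.36) z + (0.93) z^2)
  [check: z-coef 1.36 - (-0.8) = 2.16; z^2-coef 0.93 - (-0.8)(1.36) = 2.018; z^3-coef -(-0.8)(0.93) = 0.744.]
Remaining roots from the quadratic factor 1 + (1.36) z + (0.93) z^2:
  Set 1 + (1.36) z + (0.93) z^2 = 0, i.e. a z^2 + b z + c = 0 with a = 0.93, b = 1.36, c = 1.
  Discriminant D = b^2 - 4ac = (1.36)^2 - 4*(0.93)*1 = 1.8496 - (3.72) = -1.8704.
  D < 0, so the roots are the complex-conjugate pair z = (-b +/- i sqrt(-D)) / (2a) = -0.7312 +/- 0.7353i.
  For a conjugate pair |z|^2 = z * conj(z) = (product of roots) = c/a = 1/(0.93) = 1.075269, so |z| = sqrt(1.075269) = 1.037 for both roots.
Moduli of all roots: 1.2500, 1.0370, 1.0370.
All moduli strictly greater than 1? Yes.
Verdict: Stationary.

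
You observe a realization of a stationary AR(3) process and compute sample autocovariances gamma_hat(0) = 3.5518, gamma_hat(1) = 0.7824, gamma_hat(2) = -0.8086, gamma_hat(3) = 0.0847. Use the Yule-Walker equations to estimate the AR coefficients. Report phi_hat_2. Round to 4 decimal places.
\hat\phi_{2} = -0.3400

The Yule-Walker equations for an AR(p) process read, in matrix form,
  Gamma_p phi = r_p,   with   (Gamma_p)_{ij} = gamma(|i - j|),
                       (r_p)_i = gamma(i),   i,j = 1..p.
Substitute the sample gammas (Toeplitz matrix and right-hand side of size 3):
  Gamma_p = [[3.5518, 0.7824, -0.8086], [0.7824, 3.5518, 0.7824], [-0.8086, 0.7824, 3.5518]]
  r_p     = [0.7824, -0.8086, 0.0847]
Written out (R1..R3):
  (R1) 3.5518 phi_1 + 0.7824 phi_2 - 0.8086 phi_3 = 0.7824
  (R2) 0.7824 phi_1 + 3.5518 phi_2 + 0.7824 phi_3 = -0.8086
  (R3) -0.8086 phi_1 + 0.7824 phi_2 + 3.5518 phi_3 = 0.0847
Gaussian elimination:
  R2 <- R2 - (0.7824/3.5518) R1 = R2 - (0.220283) R1:  3.379451 phi_2 + 0.960521 phi_3 = -0.980949
  R3 <- R3 - (-0.8086/3.5518) R1 = R3 - (-0.227659) R1:  0.960521 phi_2 + 3.367715 phi_3 = 0.262821
  R3 <- R3 - (0.960521/3.379451) R2 = R3 - (0.284224) R2:  3.094712 phi_3 = 0.54163
Back-substitution:
  phi_hat_3 = 0.54163 / 3.094712 = 0.175018
  phi_hat_2 = (-0.980949 - (0.960521)(0.175018)) / 3.379451 = -0.340013
  phi_hat_1 = (0.7824 - (0.7824)(-0.340013) - (-0.8086)(0.175018)) / 3.5518 = 0.335026
So phi_hat = [0.3350, -0.3400, 0.1750].
Therefore phi_hat_2 = -0.3400.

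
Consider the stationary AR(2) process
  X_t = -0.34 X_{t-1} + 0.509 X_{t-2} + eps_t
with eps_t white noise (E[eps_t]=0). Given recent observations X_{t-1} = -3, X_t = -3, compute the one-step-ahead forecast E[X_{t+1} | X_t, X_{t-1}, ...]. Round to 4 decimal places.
E[X_{t+1} \mid \mathcal F_t] = -0.5070

For an AR(p) model X_t = c + sum_i phi_i X_{t-i} + eps_t, the
one-step-ahead conditional mean is
  E[X_{t+1} | X_t, ...] = c + sum_i phi_i X_{t+1-i}.
Substitute known values:
  E[X_{t+1} | ...] = (-0.34) * (-3) + (0.509) * (-3)
                   = -0.5070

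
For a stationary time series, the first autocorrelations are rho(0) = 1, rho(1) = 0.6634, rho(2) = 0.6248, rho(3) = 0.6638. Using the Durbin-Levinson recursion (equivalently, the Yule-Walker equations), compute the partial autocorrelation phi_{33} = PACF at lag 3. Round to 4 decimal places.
\phi_{33} = 0.3351

The PACF at lag k is phi_{kk}, the last component of the solution
to the Yule-Walker system G_k phi = r_k where
  (G_k)_{ij} = rho(|i - j|), (r_k)_i = rho(i), i,j = 1..k.
Equivalently, Durbin-Levinson gives phi_{kk} iteratively:
  phi_{11} = rho(1)
  phi_{kk} = [rho(k) - sum_{j=1..k-1} phi_{k-1,j} rho(k-j)]
            / [1 - sum_{j=1..k-1} phi_{k-1,j} rho(j)],
  phi_{k,j} = phi_{k-1,j} - phi_{kk} phi_{k-1,k-j},  j = 1..k-1.
Step k = 1:
  phi_11 = rho(1) = 0.6634.
Step k = 2:
  phi_22 = [rho(2) - phi_11 rho(1)] / [1 - phi_11 rho(1)] = [0.6248 - (0.6634)(0.6634)] / [1 - (0.6634)(0.6634)]
         = 0.18470044 / 0.55990044 = 0.329881.
  Update: phi_21 = phi_11 - phi_22 phi_11 = 0.6634 - (0.329881)(0.6634) = 0.444557.
Step k = 3:
  phi_33 = [rho(3) - phi_21 rho(2) - phi_22 rho(1)] / [1 - phi_21 rho(1) - phi_22 rho(2)]
    numerator   = 0.6638 - (0.444557)(0.6248) - (0.329881)(0.6634) = 0.1671978
    denominator = 1 - (0.444557)(0.6634) - (0.329881)(0.6248) = 0.4989713
  phi_33 = 0.1671978 / 0.4989713 = 0.3351.
Therefore phi_{33} = 0.3351.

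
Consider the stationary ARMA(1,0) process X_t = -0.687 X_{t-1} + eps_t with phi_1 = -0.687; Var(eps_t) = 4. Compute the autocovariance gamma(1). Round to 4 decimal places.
\gamma(1) = -5.2042

Multiply the model equation by X_{t-k} and take expectations. With theta_0 = psi_0 = 1 and psi_j the MA(infinity) weights, this gives
  gamma(k) - sum_i phi_i gamma(k-i) = c_k,
  c_k = sigma^2 * sum_{j=k..q} theta_j psi_{j-k}   (c_k = 0 for k > q),
using gamma(-m) = gamma(m).
Pure AR (q = 0): c_0 = sigma^2 = 4, c_k = 0 for k >= 1.
Equations for k = 0 and k = 1 (AR order 1):
  gamma(0) = phi_1 gamma(1) + c_0
  gamma(1) = phi_1 gamma(0) + c_1
Substituting the second into the first: gamma(0) (1 - phi_1^2) = c_0 + phi_1 c_1, so
  gamma(0) = c_0 / (1 - phi_1^2) = 4 / (1 - (-0.687)^2) = 4 / 0.528031 = 7.575313.
  gamma(1) = phi_1 gamma(0) = (-0.687)(7.575313) = -5.20424.
Therefore gamma(1) = -5.2042 (to 4 decimal places).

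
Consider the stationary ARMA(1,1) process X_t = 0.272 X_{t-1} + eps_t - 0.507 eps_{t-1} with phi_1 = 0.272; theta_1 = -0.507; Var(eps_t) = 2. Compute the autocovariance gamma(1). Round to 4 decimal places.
\gamma(1) = -0.4376

Multiply the model equation by X_{t-k} and take expectations. With theta_0 = psi_0 = 1 and psi_j the MA(infinity) weights, this gives
  gamma(k) - sum_i phi_i gamma(k-i) = c_k,
  c_k = sigma^2 * sum_{j=k..q} theta_j psi_{j-k}   (c_k = 0 for k > q),
using gamma(-m) = gamma(m).
psi-weights needed (psi_j = theta_j + sum_i phi_i psi_{j-i}):
  psi_1 = theta_1 + phi_1 = -0.507 + (0.272) = -0.235
Right-hand sides:
  c_0 = sigma^2 (1 + theta_1 psi_1) = 2 * (1 + (-0.507)(-0.235)) = 2 * 1.119145 = 2.23829
  c_1 = sigma^2 theta_1 = 2 * (-0.507) = -1.014
  c_2 = 0
Equations for k = 0 and k = 1 (AR order 1):
  gamma(0) = phi_1 gamma(1) + c_0
  gamma(1) = phi_1 gamma(0) + c_1
Substituting the second into the first: gamma(0) (1 - phi_1^2) = c_0 + phi_1 c_1, so
  gamma(0) = (c_0 + phi_1 c_1) / (1 - phi_1^2) = (2.23829 + (0.272)(-1.014)) / (1 - (0.272)^2) = 1.962482 / 0.926016 = 2.119274.
  gamma(1) = phi_1 gamma(0) + c_1 = (0.272)(2.119274) + (-1.014) = -0.437557.
Therefore gamma(1) = -0.4376 (to 4 decimal places).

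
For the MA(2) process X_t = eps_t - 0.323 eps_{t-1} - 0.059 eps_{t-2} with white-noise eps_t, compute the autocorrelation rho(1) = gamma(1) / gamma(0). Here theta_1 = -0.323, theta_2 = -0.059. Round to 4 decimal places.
\rho(1) = -0.2744

For an MA(q) process with theta_0 = 1, the autocovariance is
  gamma(k) = sigma^2 * sum_{i=0..q-k} theta_i * theta_{i+k},
and rho(k) = gamma(k) / gamma(0). Sigma^2 cancels.
  numerator   = (1)*(-0.323) + (-0.323)*(-0.059) = -0.303943.
  denominator = (1)^2 + (-0.323)^2 + (-0.059)^2 = 1.10781.
  rho(1) = -0.303943 / 1.10781 = -0.2744.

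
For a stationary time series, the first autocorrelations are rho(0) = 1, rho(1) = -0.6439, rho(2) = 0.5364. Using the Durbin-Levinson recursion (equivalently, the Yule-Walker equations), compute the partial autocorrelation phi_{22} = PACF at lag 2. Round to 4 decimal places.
\phi_{22} = 0.2081

The PACF at lag k is phi_{kk}, the last component of the solution
to the Yule-Walker system G_k phi = r_k where
  (G_k)_{ij} = rho(|i - j|), (r_k)_i = rho(i), i,j = 1..k.
Equivalently, Durbin-Levinson gives phi_{kk} iteratively:
  phi_{11} = rho(1)
  phi_{kk} = [rho(k) - sum_{j=1..k-1} phi_{k-1,j} rho(k-j)]
            / [1 - sum_{j=1..k-1} phi_{k-1,j} rho(j)],
  phi_{k,j} = phi_{k-1,j} - phi_{kk} phi_{k-1,k-j},  j = 1..k-1.
Step k = 1:
  phi_11 = rho(1) = -0.6439.
Step k = 2:
  phi_22 = [rho(2) - phi_11 rho(1)] / [1 - phi_11 rho(1)] = [0.5364 - (-0.6439)(-0.6439)] / [1 - (-0.6439)(-0.6439)]
         = 0.12179279 / 0.58539279 = 0.2081.
Therefore phi_{22} = 0.2081.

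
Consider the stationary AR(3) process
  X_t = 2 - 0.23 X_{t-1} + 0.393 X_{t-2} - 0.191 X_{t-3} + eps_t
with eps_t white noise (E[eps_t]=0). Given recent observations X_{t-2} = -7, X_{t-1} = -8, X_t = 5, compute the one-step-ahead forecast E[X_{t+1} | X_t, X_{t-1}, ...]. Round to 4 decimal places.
E[X_{t+1} \mid \mathcal F_t] = -0.9570

For an AR(p) model X_t = c + sum_i phi_i X_{t-i} + eps_t, the
one-step-ahead conditional mean is
  E[X_{t+1} | X_t, ...] = c + sum_i phi_i X_{t+1-i}.
Substitute known values:
  E[X_{t+1} | ...] = 2 + (-0.23) * (5) + (0.393) * (-8) + (-0.191) * (-7)
                   = -0.9570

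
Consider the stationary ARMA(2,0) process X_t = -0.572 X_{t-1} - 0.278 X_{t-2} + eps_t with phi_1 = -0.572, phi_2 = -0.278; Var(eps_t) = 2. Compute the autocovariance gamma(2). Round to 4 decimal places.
\gamma(2) = -0.0596

Multiply the model equation by X_{t-k} and take expectations. With theta_0 = psi_0 = 1 and psi_j the MA(infinity) weights, this gives
  gamma(k) - sum_i phi_i gamma(k-i) = c_k,
  c_k = sigma^2 * sum_{j=k..q} theta_j psi_{j-k}   (c_k = 0 for k > q),
using gamma(-m) = gamma(m).
Pure AR (q = 0): c_0 = sigma^2 = 2, c_k = 0 for k >= 1.
Equations for k = 0, 1, 2 (AR order 2, c_2 = 0):
  (E0) gamma(0) = phi_1 gamma(1) + phi_2 gamma(2) + c_0
  (E1) gamma(1) = phi_1 gamma(0) + phi_2 gamma(1) + c_1
  (E2) gamma(2) = phi_1 gamma(1) + phi_2 gamma(0)
From (E1): gamma(1) = A gamma(0) + B with
  A = phi_1 / (1 - phi_2) = -0.572 / 1.278 = -0.447574,   B = c_1 / (1 - phi_2) = 0 / 1.278 = 0.
Insert (E2) into (E0): gamma(0) (1 - phi_2^2) = phi_1 (1 + phi_2) gamma(1) + c_0.
  phi_1 (1 + phi_2) = (-0.572)(0.722) = -0.412984,   1 - phi_2^2 = 0.922716.
Replace gamma(1) by A gamma(0) + B and collect gamma(0):
  gamma(0) [0.922716 - (-0.412984)(-0.447574)] = c_0 = 2
  gamma(0) * 0.737875 = 2
  gamma(0) = 2 / 0.737875 = 2.710486.
  gamma(1) = A gamma(0) = (-0.447574)(2.710486) = -1.213144.
  gamma(2) = phi_1 gamma(1) + phi_2 gamma(0) = (-0.572)(-1.213144) + (-0.278)(2.710486) = -0.059597.
Therefore gamma(2) = -0.0596 (to 4 decimal places).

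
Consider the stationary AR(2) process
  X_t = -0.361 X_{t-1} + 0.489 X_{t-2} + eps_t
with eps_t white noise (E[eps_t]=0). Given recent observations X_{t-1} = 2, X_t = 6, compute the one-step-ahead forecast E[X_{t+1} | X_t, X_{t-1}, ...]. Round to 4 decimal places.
E[X_{t+1} \mid \mathcal F_t] = -1.1880

For an AR(p) model X_t = c + sum_i phi_i X_{t-i} + eps_t, the
one-step-ahead conditional mean is
  E[X_{t+1} | X_t, ...] = c + sum_i phi_i X_{t+1-i}.
Substitute known values:
  E[X_{t+1} | ...] = (-0.361) * (6) + (0.489) * (2)
                   = -1.1880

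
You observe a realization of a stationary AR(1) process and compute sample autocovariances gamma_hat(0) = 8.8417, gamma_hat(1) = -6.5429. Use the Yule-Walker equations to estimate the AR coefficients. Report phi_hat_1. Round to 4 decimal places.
\hat\phi_{1} = -0.7400

The Yule-Walker equations for an AR(p) process read, in matrix form,
  Gamma_p phi = r_p,   with   (Gamma_p)_{ij} = gamma(|i - j|),
                       (r_p)_i = gamma(i),   i,j = 1..p.
Substitute the sample gammas (Toeplitz matrix and right-hand side of size 1):
  Gamma_p = [[8.8417]]
  r_p     = [-6.5429]
With p = 1 this is the single equation gamma(0) phi_1 = gamma(1):
  phi_hat_1 = gamma(1) / gamma(0) = -6.5429 / 8.8417 = -0.7400.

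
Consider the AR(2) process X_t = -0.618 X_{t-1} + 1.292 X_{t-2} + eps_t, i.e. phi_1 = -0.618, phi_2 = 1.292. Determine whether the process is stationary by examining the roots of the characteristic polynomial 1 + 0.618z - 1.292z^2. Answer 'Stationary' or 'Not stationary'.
\text{Not stationary}

The AR(p) characteristic polynomial is P(z) = 1 + 0.618z - 1.292z^2.
Stationarity requires all roots to lie outside the unit circle, i.e. |z| > 1 for every root.
Set 1 + (0.618) z + (-1.292) z^2 = 0, i.e. a z^2 + b z + c = 0 with a = -1.292, b = 0.618, c = 1.
Discriminant D = b^2 - 4ac = (0.618)^2 - 4*(-1.292)*1 = 0.381924 - (-5.168) = 5.549924.
D >= 0, so the roots are real: z = (-b +/- sqrt(D)) / (2a) = (-0.618 +/- 2.355828) / (-2.584).
  z_1 = (-0.618 + 2.355828) / (-2.584) = -0.6725,   |z_1| = 0.6725.
  z_2 = (-0.618 - 2.355828) / (-2.584) = 1.1509,   |z_2| = 1.1509.
Moduli of all roots: 0.6725, 1.1509.
All moduli strictly greater than 1? No.
Verdict: Not stationary.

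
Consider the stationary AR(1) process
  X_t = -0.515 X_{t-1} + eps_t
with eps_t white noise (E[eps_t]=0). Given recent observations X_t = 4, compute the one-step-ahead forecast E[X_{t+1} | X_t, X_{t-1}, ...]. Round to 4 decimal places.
E[X_{t+1} \mid \mathcal F_t] = -2.0600

For an AR(p) model X_t = c + sum_i phi_i X_{t-i} + eps_t, the
one-step-ahead conditional mean is
  E[X_{t+1} | X_t, ...] = c + sum_i phi_i X_{t+1-i}.
Substitute known values:
  E[X_{t+1} | ...] = (-0.515) * (4)
                   = -2.0600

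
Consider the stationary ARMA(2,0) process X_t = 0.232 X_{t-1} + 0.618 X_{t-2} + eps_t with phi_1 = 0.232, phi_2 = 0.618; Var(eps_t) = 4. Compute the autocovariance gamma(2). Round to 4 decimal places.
\gamma(2) = 7.7816

Multiply the model equation by X_{t-k} and take expectations. With theta_0 = psi_0 = 1 and psi_j the MA(infinity) weights, this gives
  gamma(k) - sum_i phi_i gamma(k-i) = c_k,
  c_k = sigma^2 * sum_{j=k..q} theta_j psi_{j-k}   (c_k = 0 for k > q),
using gamma(-m) = gamma(m).
Pure AR (q = 0): c_0 = sigma^2 = 4, c_k = 0 for k >= 1.
Equations for k = 0, 1, 2 (AR order 2, c_2 = 0):
  (E0) gamma(0) = phi_1 gamma(1) + phi_2 gamma(2) + c_0
  (E1) gamma(1) = phi_1 gamma(0) + phi_2 gamma(1) + c_1
  (E2) gamma(2) = phi_1 gamma(1) + phi_2 gamma(0)
From (E1): gamma(1) = A gamma(0) + B with
  A = phi_1 / (1 - phi_2) = 0.232 / 0.382 = 0.60733,   B = c_1 / (1 - phi_2) = 0 / 0.382 = 0.
Insert (E2) into (E0): gamma(0) (1 - phi_2^2) = phi_1 (1 + phi_2) gamma(1) + c_0.
  phi_1 (1 + phi_2) = (0.232)(1.618) = 0.375376,   1 - phi_2^2 = 0.618076.
Replace gamma(1) by A gamma(0) + B and collect gamma(0):
  gamma(0) [0.618076 - (0.375376)(0.60733)] = c_0 = 4
  gamma(0) * 0.390099 = 4
  gamma(0) = 4 / 0.390099 = 10.253809.
  gamma(1) = A gamma(0) = (0.60733)(10.253809) = 6.227444.
  gamma(2) = phi_1 gamma(1) + phi_2 gamma(0) = (0.232)(6.227444) + (0.618)(10.253809) = 7.781621.
Therefore gamma(2) = 7.7816 (to 4 decimal places).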